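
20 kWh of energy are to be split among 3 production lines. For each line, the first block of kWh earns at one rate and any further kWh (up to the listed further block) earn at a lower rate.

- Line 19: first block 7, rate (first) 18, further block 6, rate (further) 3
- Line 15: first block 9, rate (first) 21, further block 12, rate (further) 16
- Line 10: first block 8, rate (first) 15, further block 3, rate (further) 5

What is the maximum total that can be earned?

Treat each block as its own option and order by rate: Line 15/T1 21 > Line 19/T1 18 > Line 15/T2 16 > Line 10/T1 15 > Line 10/T2 5 > Line 19/T2 3.
Line 15 T1 at 21: fill all 9 ; 11 left.
Line 19 T1 at 18: fill all 7 ; 4 left.
4 remain; put them into Line 15 T2 at 16.
Total = 21×9 + 18×7 + 16×4 = 379.

379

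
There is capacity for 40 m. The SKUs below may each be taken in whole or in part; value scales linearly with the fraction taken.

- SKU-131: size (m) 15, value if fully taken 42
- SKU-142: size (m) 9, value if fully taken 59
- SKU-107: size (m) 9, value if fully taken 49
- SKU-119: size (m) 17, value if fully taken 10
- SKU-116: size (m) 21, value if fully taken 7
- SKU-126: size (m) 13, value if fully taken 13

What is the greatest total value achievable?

Best value per unit of size first: SKU-142 59/9≈6.56, SKU-107 49/9≈5.44, SKU-131 42/15≈2.8, SKU-126 13/13≈1, SKU-119 10/17≈0.588, SKU-116 7/21≈0.333.
All 9 m of SKU-142 fit (value 59) — 31 remain.
All 9 m of SKU-107 fit (value 49) — 22 remain.
Take all of SKU-131 (15 m, value 42) — 7 m left.
Fill the last 7 m with part of SKU-126: 7/13 of it earns 7.
Total value = 157.

157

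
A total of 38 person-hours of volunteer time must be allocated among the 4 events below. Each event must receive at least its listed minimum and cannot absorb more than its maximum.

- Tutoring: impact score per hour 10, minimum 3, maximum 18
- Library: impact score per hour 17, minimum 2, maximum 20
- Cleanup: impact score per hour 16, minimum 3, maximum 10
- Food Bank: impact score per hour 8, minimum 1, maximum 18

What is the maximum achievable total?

Meeting every minimum uses 3+2+3+1 = 9 person-hours, leaving 29.
Order the events by impact score per hour: Library 17 > Cleanup 16 > Tutoring 10 > Food Bank 8.
Library: +18 to 20 (cap) → 11 left.
Give Cleanup 7 more to hit its cap of 10 → 4 left.
Only 4 left; Tutoring takes them to reach 7.
Total = 10×7 + 17×20 + 16×10 + 8×1 = 578.

578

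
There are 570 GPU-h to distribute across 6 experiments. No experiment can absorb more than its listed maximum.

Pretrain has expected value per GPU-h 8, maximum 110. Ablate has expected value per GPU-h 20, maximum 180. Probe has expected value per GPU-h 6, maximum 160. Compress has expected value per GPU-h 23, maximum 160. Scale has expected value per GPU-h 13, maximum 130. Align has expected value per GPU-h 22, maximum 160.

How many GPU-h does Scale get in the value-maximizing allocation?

Rank by expected value per GPU-h: Compress 23 > Align 22 > Ablate 20 > Scale 13 > Pretrain 8 > Probe 6.
Give Compress 160 to hit its cap of 160 → 410 left.
Give Align 160 to hit its cap of 160 → 250 left.
Ablate: +180 to 180 (cap) → 70 left.
Scale: +70 (room for 130) → 70. Pool exhausted.

70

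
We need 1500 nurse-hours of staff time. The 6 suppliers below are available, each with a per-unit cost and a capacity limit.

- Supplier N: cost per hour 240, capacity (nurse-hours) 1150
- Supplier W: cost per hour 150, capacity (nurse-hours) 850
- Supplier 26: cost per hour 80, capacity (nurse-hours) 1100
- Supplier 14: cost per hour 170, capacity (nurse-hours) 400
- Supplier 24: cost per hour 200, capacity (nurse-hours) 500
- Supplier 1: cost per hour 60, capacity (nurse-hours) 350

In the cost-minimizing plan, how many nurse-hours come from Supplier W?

50

Cheapest first:
Supplier 1 at 60: take all 350 nurse-hours ; 1150 still needed.
Supplier 26 at 80: take all 1100 nurse-hours ; 50 still needed.
Supplier W at 150: take 50 of its 850 ; requirement met.
Supplier 14, Supplier 24, Supplier N: unused.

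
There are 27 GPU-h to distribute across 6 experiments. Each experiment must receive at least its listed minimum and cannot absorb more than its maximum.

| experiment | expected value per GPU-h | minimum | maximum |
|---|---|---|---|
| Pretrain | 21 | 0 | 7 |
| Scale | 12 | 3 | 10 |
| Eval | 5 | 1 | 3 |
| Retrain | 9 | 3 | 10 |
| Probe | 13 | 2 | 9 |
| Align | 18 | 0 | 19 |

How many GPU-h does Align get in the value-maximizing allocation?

11

Meeting every minimum uses 0+3+1+3+2+0 = 9 GPU-h, leaving 18.
Highest expected value per GPU-h first: Pretrain 21 > Align 18 > Probe 13 > Scale 12 > Retrain 9 > Eval 5.
Pretrain takes 7 more to reach its cap of 7 — 11 left.
Align: +11 (room for 19) → 11. Pool exhausted.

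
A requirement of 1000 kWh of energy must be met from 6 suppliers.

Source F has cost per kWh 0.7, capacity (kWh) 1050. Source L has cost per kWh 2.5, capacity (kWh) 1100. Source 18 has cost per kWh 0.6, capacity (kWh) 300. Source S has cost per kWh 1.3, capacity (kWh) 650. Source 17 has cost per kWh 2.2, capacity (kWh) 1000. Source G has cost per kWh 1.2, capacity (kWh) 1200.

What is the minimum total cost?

670

Use suppliers in increasing cost order.
Source 18 at 0.6: take all 300 kWh → 700 still needed.
Source F (0.7): take the remaining 700 → done.
Source G, Source S, Source 17, Source L: unused.
Cost = 300×0.6 + 700×0.7 = 670.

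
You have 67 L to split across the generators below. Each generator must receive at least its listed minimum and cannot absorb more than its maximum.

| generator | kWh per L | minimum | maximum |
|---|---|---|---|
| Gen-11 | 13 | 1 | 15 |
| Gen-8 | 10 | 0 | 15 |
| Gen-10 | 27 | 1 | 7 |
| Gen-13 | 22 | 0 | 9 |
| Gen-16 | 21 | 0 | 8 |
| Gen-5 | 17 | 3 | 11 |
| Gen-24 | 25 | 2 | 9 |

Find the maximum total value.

Meeting every minimum uses 1+0+1+0+0+3+2 = 7 L, leaving 60.
Order the generators by kWh per L: Gen-10 27 > Gen-24 25 > Gen-13 22 > Gen-16 21 > Gen-5 17 > Gen-11 13 > Gen-8 10.
Gen-10 takes 6 more to reach its cap of 7 — 54 left.
Gen-24 takes 7 more to reach its cap of 9 — 47 left.
Gen-13: +9 to 9 (cap) — 38 left.
Give Gen-16 8 more to hit its cap of 8 — 30 left.
Gen-5 takes 8 more to reach its cap of 11 — 22 left.
Gen-11 takes 14 more to reach its cap of 15 — 8 left.
Gen-8: +8 (room for 15) → 8. Pool exhausted.
Total = 13×15 + 10×8 + 27×7 + 22×9 + 21×8 + 17×11 + 25×9 = 1242.

1242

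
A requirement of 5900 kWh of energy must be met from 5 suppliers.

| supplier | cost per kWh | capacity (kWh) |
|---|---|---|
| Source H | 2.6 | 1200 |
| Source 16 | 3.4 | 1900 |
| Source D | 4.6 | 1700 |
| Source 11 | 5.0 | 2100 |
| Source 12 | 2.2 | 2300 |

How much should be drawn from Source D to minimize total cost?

Use suppliers in increasing cost order.
Source 12 at 2.2: take all 2300 kWh → 3600 still needed.
Source H (2.6): use full 1200 → 2400 kWh to go.
Source 16 at 3.4: take all 1900 kWh → 500 still needed.
Source D (4.6): take the remaining 500 → done.
Source 11: unused.

500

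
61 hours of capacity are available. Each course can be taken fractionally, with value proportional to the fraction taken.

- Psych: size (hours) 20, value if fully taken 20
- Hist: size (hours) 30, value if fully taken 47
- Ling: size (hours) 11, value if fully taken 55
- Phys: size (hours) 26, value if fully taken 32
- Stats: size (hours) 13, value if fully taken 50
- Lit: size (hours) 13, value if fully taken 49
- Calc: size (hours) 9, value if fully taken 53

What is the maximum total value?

230.5

Best value per unit of size first: Calc 53/9≈5.89, Ling 55/11≈5, Stats 50/13≈3.85, Lit 49/13≈3.77, Hist 47/30≈1.57, Phys 32/26≈1.23, Psych 20/20≈1.
Take all of Calc (9 hours, value 53) ; 52 hours left.
Ling: take in full, 11 hours for value 55 ; 41 left.
Stats: take in full, 13 hours for value 50 ; 28 left.
Take all of Lit (13 hours, value 49) ; 15 hours left.
Only 15 hours remain; take 15/30 of Hist for value 47×15/30 = 23.5.
Total value = 230.5.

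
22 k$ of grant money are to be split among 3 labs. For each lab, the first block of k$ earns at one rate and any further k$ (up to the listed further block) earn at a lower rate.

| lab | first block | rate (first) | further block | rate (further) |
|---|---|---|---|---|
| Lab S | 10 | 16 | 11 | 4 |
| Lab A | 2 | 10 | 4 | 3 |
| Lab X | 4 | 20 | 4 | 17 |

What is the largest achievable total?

Order all 6 blocks by rate: Lab X/first 20 > Lab X/second 17 > Lab S/first 16 > Lab A/first 10 > Lab S/second 4 > Lab A/second 3.
Lab X/first (20): +4 — 18 left.
Lab X/second (17): +4 — 14 left.
Lab S first at 16: fill all 10 — 4 left.
Fill Lab A first block (2 at 10) — 2 left.
Lab S/second: +2 of 11 at 4; pool empty.
Total = 20×4 + 17×4 + 16×10 + 10×2 + 4×2 = 336.

336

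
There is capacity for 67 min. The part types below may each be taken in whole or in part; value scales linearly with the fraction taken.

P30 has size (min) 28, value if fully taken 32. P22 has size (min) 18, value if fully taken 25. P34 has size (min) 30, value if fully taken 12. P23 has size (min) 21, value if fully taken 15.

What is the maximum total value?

72

Rank by value-to-size ratio: P22 25/18≈1.39, P30 32/28≈1.14, P23 15/21≈0.714, P34 12/30≈0.4.
Take all of P22 (18 min, value 25) — 49 min left.
All 28 min of P30 fit (value 32) — 21 remain.
All 21 min of P23 fit (value 15) — 0 remain.
Total value = 72.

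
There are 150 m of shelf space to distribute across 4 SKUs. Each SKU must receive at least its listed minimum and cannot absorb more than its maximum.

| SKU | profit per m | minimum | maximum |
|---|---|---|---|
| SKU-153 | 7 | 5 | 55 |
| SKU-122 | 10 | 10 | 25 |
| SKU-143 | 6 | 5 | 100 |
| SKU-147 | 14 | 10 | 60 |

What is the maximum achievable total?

1535

Meeting every minimum uses 5+10+5+10 = 30 m, leaving 120.
Rank by profit per m: SKU-147 14 > SKU-122 10 > SKU-153 7 > SKU-143 6.
SKU-147 takes 50 more to reach its cap of 60 → 70 left.
Give SKU-122 15 more to hit its cap of 25 → 55 left.
SKU-153: +50 to 55 (cap) → 5 left.
SKU-143 has room for 95 more but only 5 remain, so it gets 10.
Total = 7×55 + 10×25 + 6×10 + 14×60 = 1535.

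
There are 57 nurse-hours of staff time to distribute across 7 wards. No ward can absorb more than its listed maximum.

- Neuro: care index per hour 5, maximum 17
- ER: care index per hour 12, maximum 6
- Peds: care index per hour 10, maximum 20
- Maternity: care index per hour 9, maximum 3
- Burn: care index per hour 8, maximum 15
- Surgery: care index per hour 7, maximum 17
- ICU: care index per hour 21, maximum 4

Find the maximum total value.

Order the wards by care index per hour: ICU 21 > ER 12 > Peds 10 > Maternity 9 > Burn 8 > Surgery 7 > Neuro 5.
ICU takes 4 to reach its cap of 4 → 53 left.
ER: +6 to 6 (cap) → 47 left.
Give Peds 20 to hit its cap of 20 → 27 left.
Maternity takes 3 to reach its cap of 3 → 24 left.
Give Burn 15 to hit its cap of 15 → 9 left.
Only 9 left; Surgery takes them to reach 9.
Total = 12×6 + 10×20 + 9×3 + 8×15 + 7×9 + 21×4 = 566.

566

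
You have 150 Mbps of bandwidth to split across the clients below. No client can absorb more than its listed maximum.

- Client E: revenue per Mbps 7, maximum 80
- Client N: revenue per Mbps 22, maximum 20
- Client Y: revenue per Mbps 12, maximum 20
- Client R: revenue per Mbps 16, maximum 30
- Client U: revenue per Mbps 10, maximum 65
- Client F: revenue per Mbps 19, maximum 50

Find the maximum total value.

2410

Order the clients by revenue per Mbps: Client N 22 > Client F 19 > Client R 16 > Client Y 12 > Client U 10 > Client E 7.
Client N takes 20 to reach its cap of 20 → 130 left.
Client F: +50 to 50 (cap) → 80 left.
Give Client R 30 to hit its cap of 30 → 50 left.
Client Y: +20 to 20 (cap) → 30 left.
Client U: +30 (room for 65) → 30. Pool exhausted.
Total = 22×20 + 12×20 + 16×30 + 10×30 + 19×50 = 2410.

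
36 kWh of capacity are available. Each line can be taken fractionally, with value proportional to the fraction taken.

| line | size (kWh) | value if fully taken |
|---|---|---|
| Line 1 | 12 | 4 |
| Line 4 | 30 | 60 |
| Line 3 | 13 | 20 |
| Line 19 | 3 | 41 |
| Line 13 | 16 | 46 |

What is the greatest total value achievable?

121

Rank by value-to-size ratio: Line 19 41/3≈13.7, Line 13 46/16≈2.88, Line 4 60/30≈2, Line 3 20/13≈1.54, Line 1 4/12≈0.333.
All 3 kWh of Line 19 fit (value 41) ; 33 remain.
Line 13: take in full, 16 kWh for value 46 ; 17 left.
Fill the last 17 kWh with part of Line 4: 17/30 of it earns 34.
Total value = 121.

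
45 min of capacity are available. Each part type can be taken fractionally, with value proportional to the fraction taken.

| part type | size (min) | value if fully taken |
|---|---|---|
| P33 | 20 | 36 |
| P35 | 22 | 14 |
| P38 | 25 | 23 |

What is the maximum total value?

59

Sort by value density: P33 36/20≈1.8, P38 23/25≈0.92, P35 14/22≈0.636.
Take all of P33 (20 min, value 36) → 25 min left.
Take all of P38 (25 min, value 23) → 0 min left.
Total value = 59.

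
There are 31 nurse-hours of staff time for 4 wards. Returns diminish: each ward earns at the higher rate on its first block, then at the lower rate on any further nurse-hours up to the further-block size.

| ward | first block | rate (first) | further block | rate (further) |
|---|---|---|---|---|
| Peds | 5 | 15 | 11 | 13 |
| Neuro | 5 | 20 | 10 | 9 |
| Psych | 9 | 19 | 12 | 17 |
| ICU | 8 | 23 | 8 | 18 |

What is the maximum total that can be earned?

616

Rank every tier by rate: ICU/first 23 > Neuro/first 20 > Psych/first 19 > ICU/second 18 > Psych/second 17 > Peds/first 15 > Peds/second 13 > Neuro/second 9.
ICU first at 23: fill all 8 → 23 left.
Neuro/first (20): +5 → 18 left.
Psych/first (19): +9 → 9 left.
ICU/second (18): +8 → 1 left.
Psych/second: +1 of 12 at 17; pool empty.
Total = 23×8 + 20×5 + 19×9 + 18×8 + 17×1 = 616.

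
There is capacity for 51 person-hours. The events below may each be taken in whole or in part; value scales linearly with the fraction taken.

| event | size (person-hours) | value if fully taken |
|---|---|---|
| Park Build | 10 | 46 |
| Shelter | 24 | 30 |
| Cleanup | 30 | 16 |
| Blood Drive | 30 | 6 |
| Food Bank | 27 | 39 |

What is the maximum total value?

Sort by value density: Park Build 46/10≈4.6, Food Bank 39/27≈1.44, Shelter 30/24≈1.25, Cleanup 16/30≈0.533, Blood Drive 6/30≈0.2.
All 10 person-hours of Park Build fit (value 46) ; 41 remain.
Take all of Food Bank (27 person-hours, value 39) ; 14 person-hours left.
14 person-hours left: a 14/24 share of Shelter gives 30×14/24 = 17.5.
Total value = 102.5.

102.5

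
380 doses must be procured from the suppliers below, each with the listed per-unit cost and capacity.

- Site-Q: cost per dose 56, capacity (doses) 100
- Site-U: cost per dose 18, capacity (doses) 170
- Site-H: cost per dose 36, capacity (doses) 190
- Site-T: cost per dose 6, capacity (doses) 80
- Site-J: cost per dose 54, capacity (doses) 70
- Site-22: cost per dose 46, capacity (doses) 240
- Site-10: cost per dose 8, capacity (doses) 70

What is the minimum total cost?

6260

Use suppliers in increasing cost order.
Site-T at 6: take all 80 doses ; 300 still needed.
Site-10 at 8: take all 70 doses ; 230 still needed.
Site-U (18): use full 170 ; 60 doses to go.
Site-H at 36: take 60 of its 190 ; requirement met.
Site-22, Site-J, Site-Q: unused.
Cost = 80×6 + 70×8 + 170×18 + 60×36 = 6260.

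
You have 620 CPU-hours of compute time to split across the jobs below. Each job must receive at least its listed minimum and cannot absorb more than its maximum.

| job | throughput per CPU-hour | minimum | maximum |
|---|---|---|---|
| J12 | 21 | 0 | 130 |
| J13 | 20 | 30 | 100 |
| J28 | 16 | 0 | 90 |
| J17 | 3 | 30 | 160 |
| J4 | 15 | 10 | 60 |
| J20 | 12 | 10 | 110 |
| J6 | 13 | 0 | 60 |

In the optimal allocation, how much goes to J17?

70

Meeting every minimum uses 0+30+0+30+10+10+0 = 80 CPU-hours, leaving 540.
Highest throughput per CPU-hour first: J12 21 > J13 20 > J28 16 > J4 15 > J6 13 > J20 12 > J17 3.
J12 takes 130 more to reach its cap of 130 → 410 left.
J13 takes 70 more to reach its cap of 100 → 340 left.
J28 takes 90 more to reach its cap of 90 → 250 left.
Give J4 50 more to hit its cap of 60 → 200 left.
J6 takes 60 more to reach its cap of 60 → 140 left.
J20 takes 100 more to reach its cap of 110 → 40 left.
J17 has room for 130 more but only 40 remain, so it gets 70.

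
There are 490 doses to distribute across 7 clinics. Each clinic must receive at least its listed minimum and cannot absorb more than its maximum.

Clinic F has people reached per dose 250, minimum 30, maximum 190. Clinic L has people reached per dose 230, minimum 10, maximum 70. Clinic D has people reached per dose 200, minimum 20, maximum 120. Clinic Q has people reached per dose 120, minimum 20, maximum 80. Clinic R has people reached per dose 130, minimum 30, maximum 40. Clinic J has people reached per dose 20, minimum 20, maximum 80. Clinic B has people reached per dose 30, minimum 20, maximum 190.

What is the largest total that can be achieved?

97400

Meeting every minimum uses 30+10+20+20+30+20+20 = 150 doses, leaving 340.
Highest people reached per dose first: Clinic F 250 > Clinic L 230 > Clinic D 200 > Clinic R 130 > Clinic Q 120 > Clinic B 30 > Clinic J 20.
Give Clinic F 160 more to hit its cap of 190 — 180 left.
Clinic L: +60 to 70 (cap) — 120 left.
Give Clinic D 100 more to hit its cap of 120 — 20 left.
Clinic R takes 10 more to reach its cap of 40 — 10 left.
Clinic Q: +10 (room for 60) → 30. Pool exhausted.
Total = 250×190 + 230×70 + 200×120 + 120×30 + 130×40 + 20×20 + 30×20 = 97400.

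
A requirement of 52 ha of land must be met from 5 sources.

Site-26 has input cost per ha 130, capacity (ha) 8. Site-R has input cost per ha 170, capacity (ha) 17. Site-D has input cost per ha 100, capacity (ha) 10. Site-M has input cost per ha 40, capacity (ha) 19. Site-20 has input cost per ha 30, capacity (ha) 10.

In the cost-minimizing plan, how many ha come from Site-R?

5

Use sources in increasing cost order.
Take 10 from Site-20 at 30 ; need 42 more.
Site-M (40): use full 19 ; 23 ha to go.
Site-D at 100: take all 10 ha ; 13 still needed.
Site-26 (130): use full 8 ; 5 ha to go.
Site-R (170): take the remaining 5 ; done.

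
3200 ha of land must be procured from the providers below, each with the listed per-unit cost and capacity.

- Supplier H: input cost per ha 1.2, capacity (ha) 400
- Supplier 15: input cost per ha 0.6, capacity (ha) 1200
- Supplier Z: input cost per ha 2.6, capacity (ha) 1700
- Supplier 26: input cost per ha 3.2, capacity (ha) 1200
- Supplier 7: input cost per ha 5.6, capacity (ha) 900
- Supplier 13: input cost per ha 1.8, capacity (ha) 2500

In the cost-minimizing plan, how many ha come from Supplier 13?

Fill from the cheapest provider first.
Supplier 15 (0.6): use full 1200 ; 2000 ha to go.
Supplier H at 1.2: take all 400 ha ; 1600 still needed.
Supplier 13 at 1.8: take 1600 of its 2500 ; requirement met.
Supplier Z, Supplier 26, Supplier 7: unused.

1600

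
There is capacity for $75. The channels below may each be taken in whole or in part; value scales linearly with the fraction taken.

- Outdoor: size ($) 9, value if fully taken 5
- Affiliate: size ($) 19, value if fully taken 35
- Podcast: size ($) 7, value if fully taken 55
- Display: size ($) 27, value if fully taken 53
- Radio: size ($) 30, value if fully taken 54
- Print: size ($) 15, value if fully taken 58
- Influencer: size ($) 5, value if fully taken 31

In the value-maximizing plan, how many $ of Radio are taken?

Rank by value-to-size ratio: Podcast 55/7≈7.86, Influencer 31/5≈6.2, Print 58/15≈3.87, Display 53/27≈1.96, Affiliate 35/19≈1.84, Radio 54/30≈1.8, Outdoor 5/9≈0.556.
Take all of Podcast (7 $, value 55) → 68 $ left.
All 5 $ of Influencer fit (value 31) → 63 remain.
All 15 $ of Print fit (value 58) → 48 remain.
Display: take in full, 27 $ for value 53 → 21 left.
Take all of Affiliate (19 $, value 35) → 2 $ left.
Fill the last 2 $ with part of Radio: 2/30 of it earns 3.6.

2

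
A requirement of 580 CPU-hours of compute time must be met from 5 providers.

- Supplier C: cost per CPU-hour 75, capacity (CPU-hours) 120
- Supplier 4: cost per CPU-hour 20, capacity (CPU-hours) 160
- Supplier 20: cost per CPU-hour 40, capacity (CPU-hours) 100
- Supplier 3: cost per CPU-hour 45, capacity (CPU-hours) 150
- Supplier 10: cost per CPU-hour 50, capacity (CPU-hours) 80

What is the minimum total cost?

24700

Fill from the cheapest provider first.
Supplier 4 (20): use full 160 — 420 CPU-hours to go.
Supplier 20 at 40: take all 100 CPU-hours — 320 still needed.
Supplier 3 at 45: take all 150 CPU-hours — 170 still needed.
Supplier 10 (50): use full 80 — 90 CPU-hours to go.
Supplier C (75): take the remaining 90 — done.
Cost = 160×20 + 100×40 + 150×45 + 80×50 + 90×75 = 24700.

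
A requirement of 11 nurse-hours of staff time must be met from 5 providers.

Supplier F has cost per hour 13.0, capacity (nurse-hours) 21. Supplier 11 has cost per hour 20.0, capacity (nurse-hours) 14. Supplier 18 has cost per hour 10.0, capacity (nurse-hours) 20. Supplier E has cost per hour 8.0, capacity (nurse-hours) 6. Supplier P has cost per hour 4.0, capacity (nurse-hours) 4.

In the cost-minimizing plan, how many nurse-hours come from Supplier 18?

Cheapest first:
Take 4 from Supplier P at 4.0 — need 7 more.
Supplier E at 8.0: take all 6 nurse-hours — 1 still needed.
Supplier 18 at 10.0: take 1 of its 20 — requirement met.
Supplier F, Supplier 11: unused.

1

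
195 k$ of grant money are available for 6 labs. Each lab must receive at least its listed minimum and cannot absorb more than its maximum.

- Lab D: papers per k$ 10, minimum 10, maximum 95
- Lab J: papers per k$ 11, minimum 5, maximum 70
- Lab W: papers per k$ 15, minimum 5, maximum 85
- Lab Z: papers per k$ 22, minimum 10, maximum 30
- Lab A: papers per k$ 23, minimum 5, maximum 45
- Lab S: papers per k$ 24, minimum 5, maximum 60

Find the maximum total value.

3965

Meeting every minimum uses 10+5+5+10+5+5 = 40 k$, leaving 155.
Order the labs by papers per k$: Lab S 24 > Lab A 23 > Lab Z 22 > Lab W 15 > Lab J 11 > Lab D 10.
Lab S takes 55 more to reach its cap of 60 → 100 left.
Lab A takes 40 more to reach its cap of 45 → 60 left.
Lab Z: +20 to 30 (cap) → 40 left.
Lab W: +40 (room for 80) → 45. Pool exhausted.
Total = 10×10 + 11×5 + 15×45 + 22×30 + 23×45 + 24×60 = 3965.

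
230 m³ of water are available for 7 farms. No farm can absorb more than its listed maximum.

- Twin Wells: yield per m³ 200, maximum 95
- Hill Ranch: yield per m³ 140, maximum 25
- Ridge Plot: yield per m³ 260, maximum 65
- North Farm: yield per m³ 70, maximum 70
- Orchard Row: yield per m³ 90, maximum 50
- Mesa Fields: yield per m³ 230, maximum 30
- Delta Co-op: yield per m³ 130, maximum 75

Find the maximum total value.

Highest yield per m³ first: Ridge Plot 260 > Mesa Fields 230 > Twin Wells 200 > Hill Ranch 140 > Delta Co-op 130 > Orchard Row 90 > North Farm 70.
Ridge Plot takes 65 to reach its cap of 65 — 165 left.
Mesa Fields: +30 to 30 (cap) — 135 left.
Twin Wells: +95 to 95 (cap) — 40 left.
Hill Ranch: +25 to 25 (cap) — 15 left.
Delta Co-op has room for 75 but only 15 remain, so it gets 15.
Total = 200×95 + 140×25 + 260×65 + 230×30 + 130×15 = 48250.

48250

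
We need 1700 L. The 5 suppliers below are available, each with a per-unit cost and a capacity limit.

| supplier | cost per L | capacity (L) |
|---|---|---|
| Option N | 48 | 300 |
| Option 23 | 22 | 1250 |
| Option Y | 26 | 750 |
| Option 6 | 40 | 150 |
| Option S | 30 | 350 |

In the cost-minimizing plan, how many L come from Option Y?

Fill from the cheapest supplier first.
Option 23 at 22: take all 1250 L → 450 still needed.
Option Y at 26: take 450 of its 750 → requirement met.
Option S, Option 6, Option N: unused.

450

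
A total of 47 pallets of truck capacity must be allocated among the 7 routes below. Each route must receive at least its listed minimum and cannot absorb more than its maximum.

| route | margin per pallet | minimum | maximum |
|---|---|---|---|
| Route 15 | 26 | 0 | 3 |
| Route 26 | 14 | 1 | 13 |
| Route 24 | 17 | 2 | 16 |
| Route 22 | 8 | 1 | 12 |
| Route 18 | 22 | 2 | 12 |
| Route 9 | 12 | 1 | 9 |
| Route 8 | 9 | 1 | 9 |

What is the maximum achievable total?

Meeting every minimum uses 0+1+2+1+2+1+1 = 8 pallets, leaving 39.
Rank by margin per pallet: Route 15 26 > Route 18 22 > Route 24 17 > Route 26 14 > Route 9 12 > Route 8 9 > Route 22 8.
Give Route 15 3 more to hit its cap of 3 ; 36 left.
Route 18 takes 10 more to reach its cap of 12 ; 26 left.
Give Route 24 14 more to hit its cap of 16 ; 12 left.
Give Route 26 12 more to hit its cap of 13 ; 0 left.
Total = 26×3 + 14×13 + 17×16 + 8×1 + 22×12 + 12×1 + 9×1 = 825.

825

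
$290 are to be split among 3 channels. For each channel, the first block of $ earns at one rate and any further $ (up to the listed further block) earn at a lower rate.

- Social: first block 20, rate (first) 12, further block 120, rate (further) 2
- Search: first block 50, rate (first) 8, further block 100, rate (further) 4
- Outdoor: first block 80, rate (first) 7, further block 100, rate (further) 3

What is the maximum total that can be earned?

Rank every tier by rate: Social/first 12 > Search/first 8 > Outdoor/first 7 > Search/second 4 > Outdoor/second 3 > Social/second 2.
Fill Social first block (20 at 12) → 270 left.
Search first at 8: fill all 50 → 220 left.
Fill Outdoor first block (80 at 7) → 140 left.
Fill Search second block (100 at 4) → 40 left.
40 remain; put them into Outdoor second at 3.
Total = 12×20 + 8×50 + 7×80 + 4×100 + 3×40 = 1720.

1720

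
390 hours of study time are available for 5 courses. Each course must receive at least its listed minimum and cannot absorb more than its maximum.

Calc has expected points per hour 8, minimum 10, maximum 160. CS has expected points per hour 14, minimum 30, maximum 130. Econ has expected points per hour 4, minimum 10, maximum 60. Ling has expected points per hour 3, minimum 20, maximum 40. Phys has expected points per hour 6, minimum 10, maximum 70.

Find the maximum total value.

Meeting every minimum uses 10+30+10+20+10 = 80 hours, leaving 310.
Rank by expected points per hour: CS 14 > Calc 8 > Phys 6 > Econ 4 > Ling 3.
Give CS 100 more to hit its cap of 130 ; 210 left.
Calc: +150 to 160 (cap) ; 60 left.
Phys takes 60 more to reach its cap of 70 ; 0 left.
Total = 8×160 + 14×130 + 4×10 + 3×20 + 6×70 = 3620.

3620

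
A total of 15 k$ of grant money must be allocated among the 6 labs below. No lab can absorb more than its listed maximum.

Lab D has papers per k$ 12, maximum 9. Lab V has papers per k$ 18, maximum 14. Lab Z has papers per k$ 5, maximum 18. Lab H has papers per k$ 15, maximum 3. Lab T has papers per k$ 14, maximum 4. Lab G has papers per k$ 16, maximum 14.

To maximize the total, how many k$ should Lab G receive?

1

Rank by papers per k$: Lab V 18 > Lab G 16 > Lab H 15 > Lab T 14 > Lab D 12 > Lab Z 5.
Give Lab V 14 to hit its cap of 14 → 1 left.
Lab G has room for 14 but only 1 remain, so it gets 1.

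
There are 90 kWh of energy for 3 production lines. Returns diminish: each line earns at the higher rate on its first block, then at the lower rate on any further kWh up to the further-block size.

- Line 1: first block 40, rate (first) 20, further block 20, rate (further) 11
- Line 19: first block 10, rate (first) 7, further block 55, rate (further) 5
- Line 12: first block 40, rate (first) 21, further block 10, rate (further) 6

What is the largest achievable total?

Treat each block as its own option and order by rate: Line 12/T1 21 > Line 1/T1 20 > Line 1/T2 11 > Line 19/T1 7 > Line 12/T2 6 > Line 19/T2 5.
Line 12/T1 (21): +40 ; 50 left.
Line 1 T1 at 20: fill all 40 ; 10 left.
10 remain; put them into Line 1 T2 at 11.
Total = 21×40 + 20×40 + 11×10 = 1750.

1750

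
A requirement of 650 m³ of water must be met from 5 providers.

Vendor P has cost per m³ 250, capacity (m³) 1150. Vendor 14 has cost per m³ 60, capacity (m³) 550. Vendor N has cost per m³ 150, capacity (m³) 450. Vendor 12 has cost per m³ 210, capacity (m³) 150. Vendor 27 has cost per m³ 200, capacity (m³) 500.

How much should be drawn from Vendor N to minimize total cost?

Cheapest first:
Vendor 14 (60): use full 550 ; 100 m³ to go.
Vendor N at 150: take 100 of its 450 ; requirement met.
Vendor 27, Vendor 12, Vendor P: unused.

100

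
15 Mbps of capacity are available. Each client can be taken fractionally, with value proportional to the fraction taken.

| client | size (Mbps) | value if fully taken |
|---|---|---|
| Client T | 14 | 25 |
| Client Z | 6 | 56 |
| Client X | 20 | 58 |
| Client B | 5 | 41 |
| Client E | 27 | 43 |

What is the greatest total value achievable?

Best value per unit of size first: Client Z 56/6≈9.33, Client B 41/5≈8.2, Client X 58/20≈2.9, Client T 25/14≈1.79, Client E 43/27≈1.59.
All 6 Mbps of Client Z fit (value 56) ; 9 remain.
Take all of Client B (5 Mbps, value 41) ; 4 Mbps left.
Only 4 Mbps remain; take 4/20 of Client X for value 58×4/20 = 11.6.
Total value = 108.6.

108.6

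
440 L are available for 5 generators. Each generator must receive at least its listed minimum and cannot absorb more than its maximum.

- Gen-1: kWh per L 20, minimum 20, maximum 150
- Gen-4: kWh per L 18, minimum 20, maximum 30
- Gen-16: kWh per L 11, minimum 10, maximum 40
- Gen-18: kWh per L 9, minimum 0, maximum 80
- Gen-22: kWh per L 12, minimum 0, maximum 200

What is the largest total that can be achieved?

6560

Meeting every minimum uses 20+20+10+0+0 = 50 L, leaving 390.
Highest kWh per L first: Gen-1 20 > Gen-4 18 > Gen-22 12 > Gen-16 11 > Gen-18 9.
Gen-1 takes 130 more to reach its cap of 150 → 260 left.
Give Gen-4 10 more to hit its cap of 30 → 250 left.
Give Gen-22 200 more to hit its cap of 200 → 50 left.
Gen-16: +30 to 40 (cap) → 20 left.
Only 20 left; Gen-18 takes them to reach 20.
Total = 20×150 + 18×30 + 11×40 + 9×20 + 12×200 = 6560.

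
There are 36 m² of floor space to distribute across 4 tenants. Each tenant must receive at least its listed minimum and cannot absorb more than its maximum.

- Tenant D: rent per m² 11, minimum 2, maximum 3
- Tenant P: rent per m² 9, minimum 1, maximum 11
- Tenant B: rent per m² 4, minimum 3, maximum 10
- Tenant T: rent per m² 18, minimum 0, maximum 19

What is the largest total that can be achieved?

486

Meeting every minimum uses 2+1+3+0 = 6 m², leaving 30.
Order the tenants by rent per m²: Tenant T 18 > Tenant D 11 > Tenant P 9 > Tenant B 4.
Tenant T: +19 to 19 (cap) ; 11 left.
Tenant D: +1 to 3 (cap) ; 10 left.
Tenant P takes 10 more to reach its cap of 11 ; 0 left.
Total = 11×3 + 9×11 + 4×3 + 18×19 = 486.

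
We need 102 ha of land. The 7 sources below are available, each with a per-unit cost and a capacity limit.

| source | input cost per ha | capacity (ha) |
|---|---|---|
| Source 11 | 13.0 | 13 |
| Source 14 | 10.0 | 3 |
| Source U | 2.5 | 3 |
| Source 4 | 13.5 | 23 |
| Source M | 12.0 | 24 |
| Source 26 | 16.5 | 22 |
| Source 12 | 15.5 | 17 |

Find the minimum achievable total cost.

Use sources in increasing cost order.
Source U (2.5): use full 3 — 99 ha to go.
Source 14 (10.0): use full 3 — 96 ha to go.
Source M (12.0): use full 24 — 72 ha to go.
Take 13 from Source 11 at 13.0 — need 59 more.
Take 23 from Source 4 at 13.5 — need 36 more.
Source 12 (15.5): use full 17 — 19 ha to go.
Source 26 (16.5): take the remaining 19 — done.
Cost = 3×2.5 + 3×10.0 + 24×12.0 + 13×13.0 + 23×13.5 + 17×15.5 + 19×16.5 = 1382.

1382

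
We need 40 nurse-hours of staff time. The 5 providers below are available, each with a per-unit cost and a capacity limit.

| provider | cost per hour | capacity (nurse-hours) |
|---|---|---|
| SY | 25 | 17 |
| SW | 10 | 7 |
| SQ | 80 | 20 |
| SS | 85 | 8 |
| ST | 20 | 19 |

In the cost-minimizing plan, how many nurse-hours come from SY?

14

Fill from the cheapest provider first.
Take 7 from SW at 10 ; need 33 more.
Take 19 from ST at 20 ; need 14 more.
SY (25): take the remaining 14 ; done.
SQ, SS: unused.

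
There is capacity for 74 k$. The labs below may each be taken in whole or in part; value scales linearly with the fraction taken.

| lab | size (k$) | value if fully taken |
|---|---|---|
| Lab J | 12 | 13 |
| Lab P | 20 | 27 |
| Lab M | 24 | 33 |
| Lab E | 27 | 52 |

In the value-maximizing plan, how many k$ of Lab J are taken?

Rank by value-to-size ratio: Lab E 52/27≈1.93, Lab M 33/24≈1.38, Lab P 27/20≈1.35, Lab J 13/12≈1.08.
Take all of Lab E (27 k$, value 52) — 47 k$ left.
Lab M: take in full, 24 k$ for value 33 — 23 left.
All 20 k$ of Lab P fit (value 27) — 3 remain.
Only 3 k$ remain; take 3/12 of Lab J for value 13×3/12 = 3.25.

3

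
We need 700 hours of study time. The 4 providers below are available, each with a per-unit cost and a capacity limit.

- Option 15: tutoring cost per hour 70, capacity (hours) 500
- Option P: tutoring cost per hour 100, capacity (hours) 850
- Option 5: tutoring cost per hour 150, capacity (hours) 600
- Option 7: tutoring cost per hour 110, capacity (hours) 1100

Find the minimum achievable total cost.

55000

Use providers in increasing cost order.
Take 500 from Option 15 at 70 → need 200 more.
Option P (100): take the remaining 200 → done.
Option 7, Option 5: unused.
Cost = 500×70 + 200×100 = 55000.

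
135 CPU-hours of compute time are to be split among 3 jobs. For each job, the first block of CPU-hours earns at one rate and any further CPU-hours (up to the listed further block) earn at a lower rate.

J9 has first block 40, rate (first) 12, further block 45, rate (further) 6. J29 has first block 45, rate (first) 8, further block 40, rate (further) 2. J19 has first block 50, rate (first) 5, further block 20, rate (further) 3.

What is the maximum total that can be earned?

1135

Order all 6 blocks by rate: J9/tier1 12 > J29/tier1 8 > J9/tier2 6 > J19/tier1 5 > J19/tier2 3 > J29/tier2 2.
J9/tier1 (12): +40 → 95 left.
Fill J29 tier1 block (45 at 8) → 50 left.
J9 tier2 at 6: fill all 45 → 5 left.
J19 tier1 at 5: only 5 left, fill 5.
Total = 12×40 + 8×45 + 6×45 + 5×5 = 1135.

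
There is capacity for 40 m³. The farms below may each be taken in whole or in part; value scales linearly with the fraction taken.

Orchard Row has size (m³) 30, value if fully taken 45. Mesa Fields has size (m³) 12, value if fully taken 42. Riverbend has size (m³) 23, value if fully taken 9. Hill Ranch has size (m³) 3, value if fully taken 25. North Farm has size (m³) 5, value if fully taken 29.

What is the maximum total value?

Best value per unit of size first: Hill Ranch 25/3≈8.33, North Farm 29/5≈5.8, Mesa Fields 42/12≈3.5, Orchard Row 45/30≈1.5, Riverbend 9/23≈0.391.
Take all of Hill Ranch (3 m³, value 25) — 37 m³ left.
North Farm: take in full, 5 m³ for value 29 — 32 left.
All 12 m³ of Mesa Fields fit (value 42) — 20 remain.
Only 20 m³ remain; take 20/30 of Orchard Row for value 45×20/30 = 30.
Total value = 126.

126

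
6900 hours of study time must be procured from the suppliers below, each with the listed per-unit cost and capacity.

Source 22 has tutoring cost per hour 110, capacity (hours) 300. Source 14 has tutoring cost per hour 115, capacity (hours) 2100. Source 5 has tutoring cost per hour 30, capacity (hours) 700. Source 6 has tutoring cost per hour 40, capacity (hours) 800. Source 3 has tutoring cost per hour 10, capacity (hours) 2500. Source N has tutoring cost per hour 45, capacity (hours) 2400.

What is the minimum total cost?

242000

Cheapest first:
Take 2500 from Source 3 at 10 — need 4400 more.
Source 5 (30): use full 700 — 3700 hours to go.
Source 6 at 40: take all 800 hours — 2900 still needed.
Source N at 45: take all 2400 hours — 500 still needed.
Take 300 from Source 22 at 110 — need 200 more.
Take 200 from Source 14 at 115 to finish.
Cost = 2500×10 + 700×30 + 800×40 + 2400×45 + 300×110 + 200×115 = 242000.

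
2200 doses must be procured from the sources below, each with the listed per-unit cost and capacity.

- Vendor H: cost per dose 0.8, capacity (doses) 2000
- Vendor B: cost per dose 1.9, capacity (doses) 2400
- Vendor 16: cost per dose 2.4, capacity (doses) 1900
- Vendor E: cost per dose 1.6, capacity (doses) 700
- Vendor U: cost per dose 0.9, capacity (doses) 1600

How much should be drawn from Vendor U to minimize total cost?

Use sources in increasing cost order.
Vendor H at 0.8: take all 2000 doses — 200 still needed.
Take 200 from Vendor U at 0.9 to finish.
Vendor E, Vendor B, Vendor 16: unused.

200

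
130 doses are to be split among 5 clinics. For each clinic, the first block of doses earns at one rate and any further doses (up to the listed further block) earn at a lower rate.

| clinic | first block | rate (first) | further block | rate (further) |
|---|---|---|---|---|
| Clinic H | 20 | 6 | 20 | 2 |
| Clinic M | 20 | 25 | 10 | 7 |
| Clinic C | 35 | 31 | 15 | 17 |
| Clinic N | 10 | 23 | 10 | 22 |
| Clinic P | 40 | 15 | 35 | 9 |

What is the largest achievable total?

Rank every tier by rate: Clinic C/tier1 31 > Clinic M/tier1 25 > Clinic N/tier1 23 > Clinic N/tier2 22 > Clinic C/tier2 17 > Clinic P/tier1 15 > Clinic P/tier2 9 > Clinic M/tier2 7 > Clinic H/tier1 6 > Clinic H/tier2 2.
Clinic C tier1 at 31: fill all 35 → 95 left.
Clinic M/tier1 (25): +20 → 75 left.
Fill Clinic N tier1 block (10 at 23) → 65 left.
Fill Clinic N tier2 block (10 at 22) → 55 left.
Clinic C/tier2 (17): +15 → 40 left.
Clinic P tier1 at 15: fill all 40 → 0 left.
Total = 31×35 + 25×20 + 23×10 + 22×10 + 17×15 + 15×40 = 2890.

2890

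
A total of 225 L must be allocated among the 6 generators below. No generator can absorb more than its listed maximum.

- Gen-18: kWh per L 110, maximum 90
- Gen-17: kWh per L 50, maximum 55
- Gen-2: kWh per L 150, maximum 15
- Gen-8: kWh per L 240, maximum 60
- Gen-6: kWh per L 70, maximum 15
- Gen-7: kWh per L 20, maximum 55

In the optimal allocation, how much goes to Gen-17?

Rank by kWh per L: Gen-8 240 > Gen-2 150 > Gen-18 110 > Gen-6 70 > Gen-17 50 > Gen-7 20.
Gen-8: +60 to 60 (cap) → 165 left.
Gen-2 takes 15 to reach its cap of 15 → 150 left.
Give Gen-18 90 to hit its cap of 90 → 60 left.
Gen-6 takes 15 to reach its cap of 15 → 45 left.
Only 45 left; Gen-17 takes them to reach 45.

45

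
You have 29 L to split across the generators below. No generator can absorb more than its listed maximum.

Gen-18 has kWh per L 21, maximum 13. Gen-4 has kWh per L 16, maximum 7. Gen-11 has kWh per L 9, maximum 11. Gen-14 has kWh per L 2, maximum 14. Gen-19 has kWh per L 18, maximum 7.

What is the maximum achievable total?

529

Rank by kWh per L: Gen-18 21 > Gen-19 18 > Gen-4 16 > Gen-11 9 > Gen-14 2.
Give Gen-18 13 to hit its cap of 13 → 16 left.
Gen-19: +7 to 7 (cap) → 9 left.
Gen-4 takes 7 to reach its cap of 7 → 2 left.
Only 2 left; Gen-11 takes them to reach 2.
Total = 21×13 + 16×7 + 9×2 + 18×7 = 529.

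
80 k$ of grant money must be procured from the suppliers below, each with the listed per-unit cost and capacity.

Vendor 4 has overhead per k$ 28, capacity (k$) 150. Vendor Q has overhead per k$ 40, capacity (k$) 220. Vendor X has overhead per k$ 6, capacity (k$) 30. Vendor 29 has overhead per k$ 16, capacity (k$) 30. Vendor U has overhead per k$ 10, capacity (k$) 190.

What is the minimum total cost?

Use suppliers in increasing cost order.
Vendor X (6): use full 30 ; 50 k$ to go.
Take 50 from Vendor U at 10 to finish.
Vendor 29, Vendor 4, Vendor Q: unused.
Cost = 30×6 + 50×10 = 680.

680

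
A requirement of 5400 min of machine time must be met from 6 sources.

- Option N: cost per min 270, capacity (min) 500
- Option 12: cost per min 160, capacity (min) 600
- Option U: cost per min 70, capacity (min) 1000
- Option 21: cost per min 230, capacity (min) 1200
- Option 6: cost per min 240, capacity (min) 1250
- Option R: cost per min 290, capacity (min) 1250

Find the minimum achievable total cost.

Use sources in increasing cost order.
Option U (70): use full 1000 — 4400 min to go.
Take 600 from Option 12 at 160 — need 3800 more.
Take 1200 from Option 21 at 230 — need 2600 more.
Option 6 at 240: take all 1250 min — 1350 still needed.
Option N (270): use full 500 — 850 min to go.
Option R at 290: take 850 of its 1250 — requirement met.
Cost = 1000×70 + 600×160 + 1200×230 + 1250×240 + 500×270 + 850×290 = 1123500.

1123500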